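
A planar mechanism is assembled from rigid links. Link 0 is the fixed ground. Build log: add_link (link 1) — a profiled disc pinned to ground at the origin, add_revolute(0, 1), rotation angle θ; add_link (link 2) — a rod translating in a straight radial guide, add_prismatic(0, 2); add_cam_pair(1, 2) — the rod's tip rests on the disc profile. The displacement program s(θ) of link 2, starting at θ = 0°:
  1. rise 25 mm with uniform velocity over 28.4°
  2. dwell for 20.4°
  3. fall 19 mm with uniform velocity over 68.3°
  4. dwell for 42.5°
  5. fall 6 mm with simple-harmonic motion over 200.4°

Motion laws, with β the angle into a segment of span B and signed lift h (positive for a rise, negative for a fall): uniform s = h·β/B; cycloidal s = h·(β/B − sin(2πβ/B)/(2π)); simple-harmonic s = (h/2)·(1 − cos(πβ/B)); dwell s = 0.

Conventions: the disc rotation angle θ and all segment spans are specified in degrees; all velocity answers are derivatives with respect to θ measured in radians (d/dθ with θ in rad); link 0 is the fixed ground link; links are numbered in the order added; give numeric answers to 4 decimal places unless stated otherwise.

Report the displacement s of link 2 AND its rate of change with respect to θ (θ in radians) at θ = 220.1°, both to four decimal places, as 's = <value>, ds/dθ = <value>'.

seg 1 [0°–28.4°] uniform, h=25: full span → s += 25 → s = 25.0000
seg 2 [28.4°–48.8°] dwell: s stays 25.0000
seg 3 [48.8°–117.1°] uniform, h=-19: full span → s += -19 → s = 6.0000
seg 4 [117.1°–159.6°] dwell: s stays 6.0000
seg 5 [159.6°–360°] simple-harmonic, h=-6: θ=220.1° here. β=60.5, B=200.4. -6/2·(1 − cos(π·0.3019)) = -1.2511 → s = 4.7489
velocity in seg [159.6°–360°] (simple-harmonic), θ in radians: β = 60.5° = 1.0559 rad, B = 200.4° = 3.4976 rad; ds/dθ = (πh/(2B)) sin(πβ/B) = (π·(-6)/(2·3.4976)) sin(π·0.3019) = -2.189382 mm/rad

s = 4.7489, ds/dθ = -2.1894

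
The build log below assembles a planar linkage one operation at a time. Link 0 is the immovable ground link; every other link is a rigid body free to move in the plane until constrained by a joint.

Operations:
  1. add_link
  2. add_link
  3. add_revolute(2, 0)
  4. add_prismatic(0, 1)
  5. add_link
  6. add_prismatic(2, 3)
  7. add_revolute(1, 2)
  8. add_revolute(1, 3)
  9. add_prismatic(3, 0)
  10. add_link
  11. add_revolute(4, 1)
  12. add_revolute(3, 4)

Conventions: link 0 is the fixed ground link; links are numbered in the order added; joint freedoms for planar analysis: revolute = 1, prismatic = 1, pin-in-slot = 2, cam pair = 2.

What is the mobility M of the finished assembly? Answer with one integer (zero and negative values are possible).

L=1 J1=0 J2=0
add link → L=2 J1=0 J2=0
add link → L=3 J1=0 J2=0
R@2,0 dof=1 J1 → L=3 J1=1 J2=0
P@0,1 dof=1 J1 → L=3 J1=2 J2=0
add link → L=4 J1=2 J2=0
P@2,3 dof=1 J1 → L=4 J1=3 J2=0
R@1,2 dof=1 J1 → L=4 J1=4 J2=0
R@1,3 dof=1 J1 → L=4 J1=5 J2=0
P@3,0 dof=1 J1 → L=4 J1=6 J2=0
add link → L=5 J1=6 J2=0
R@4,1 dof=1 J1 → L=5 J1=7 J2=0
R@3,4 dof=1 J1 → L=5 J1=8 J2=0
M=3(L−1)−2J1−J2=3·4−2·8−0=-4

M = -4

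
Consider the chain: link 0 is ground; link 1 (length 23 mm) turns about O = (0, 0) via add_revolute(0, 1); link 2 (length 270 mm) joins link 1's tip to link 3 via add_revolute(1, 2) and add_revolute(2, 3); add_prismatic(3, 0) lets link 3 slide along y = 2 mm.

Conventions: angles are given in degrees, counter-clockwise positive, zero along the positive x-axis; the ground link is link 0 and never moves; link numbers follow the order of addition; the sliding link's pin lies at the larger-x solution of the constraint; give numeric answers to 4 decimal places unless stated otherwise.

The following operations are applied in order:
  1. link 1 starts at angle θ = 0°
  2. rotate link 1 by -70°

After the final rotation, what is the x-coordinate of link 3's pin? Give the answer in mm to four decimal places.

geometry: r = 23 mm, L = 270 mm, e = 2 mm; θ starts at 0°
rotate link 1 by -70°: θ ← 0° -70° = -70°
crank pin P = (r cos θ, r sin θ) = (7.866463, -21.612930)
h = r sin θ − e = -21.612930 − 2 = -23.612930
x = r cos θ + √(L² − h²) = 7.866463 + 268.965480 = 276.831943

276.8319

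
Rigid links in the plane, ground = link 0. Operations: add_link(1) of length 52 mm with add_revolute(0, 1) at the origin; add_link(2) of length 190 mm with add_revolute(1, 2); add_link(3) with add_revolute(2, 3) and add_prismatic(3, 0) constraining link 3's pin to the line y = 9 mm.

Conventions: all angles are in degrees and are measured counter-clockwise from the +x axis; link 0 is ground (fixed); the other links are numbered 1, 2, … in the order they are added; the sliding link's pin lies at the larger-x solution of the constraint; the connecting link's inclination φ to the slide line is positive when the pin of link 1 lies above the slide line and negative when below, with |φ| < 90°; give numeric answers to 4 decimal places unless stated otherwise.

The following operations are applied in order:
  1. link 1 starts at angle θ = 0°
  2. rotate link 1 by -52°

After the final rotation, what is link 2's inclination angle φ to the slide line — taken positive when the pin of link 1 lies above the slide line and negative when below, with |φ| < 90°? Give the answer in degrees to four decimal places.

geometry: r = 52 mm, L = 190 mm, e = 9 mm; θ starts at 0°
rotate link 1 by -52°: θ ← 0° -52° = -52°
h = r sin θ − e = -40.976559 − 9 = -49.976559
sin φ = h / L = -49.976559 / 190 = -0.26303452
φ = arcsin(-0.26303452) = -15.250196°

-15.2502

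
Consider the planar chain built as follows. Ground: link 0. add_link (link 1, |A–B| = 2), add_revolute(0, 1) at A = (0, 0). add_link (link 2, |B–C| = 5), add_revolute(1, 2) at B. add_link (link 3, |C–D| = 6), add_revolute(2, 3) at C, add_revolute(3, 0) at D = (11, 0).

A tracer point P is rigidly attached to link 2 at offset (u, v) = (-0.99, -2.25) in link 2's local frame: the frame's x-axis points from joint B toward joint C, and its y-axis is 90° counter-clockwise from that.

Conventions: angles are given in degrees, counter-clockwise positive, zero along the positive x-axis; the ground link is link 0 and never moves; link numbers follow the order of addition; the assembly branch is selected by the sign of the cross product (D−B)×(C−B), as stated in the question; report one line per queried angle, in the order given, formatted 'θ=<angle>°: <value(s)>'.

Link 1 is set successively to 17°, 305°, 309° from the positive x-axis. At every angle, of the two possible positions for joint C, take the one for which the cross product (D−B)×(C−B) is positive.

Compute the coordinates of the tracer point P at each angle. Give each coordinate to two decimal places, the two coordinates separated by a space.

A=(0,0), D=(11.00,0)
θ=17°: B = A + 2.00·(cos17°, sin17°) = (1.9126, 0.5847)
θ=17°: |BD| = 9.1062
θ=17°: circle(B,5.00) ∩ circle(D,6.00): a=3.9491, h=3.0667
θ=17°:   candidates: C₊=(6.0505,3.3915) cross=27.926; C₋=(5.6566,-2.7292) cross=-27.926
θ=17°:   branch + wants cross > 0 → take C=(6.0505,3.3915) (cross=27.926)
θ=17°: ex = (C−B)/|BC| = (0.8276,0.5614); ey = (-0.5614,0.8276)
θ=17°: P = B + -0.99·ex + -2.25·ey = (2.3564,-1.8330)
θ=305°: B = A + 2.00·(cos305°, sin305°) = (1.1472, -1.6383)
θ=305°: |BD| = 9.9881
θ=305°: circle(B,5.00) ∩ circle(D,6.00): a=4.4434, h=2.2926
θ=305°:   candidates: C₊=(5.1543,1.3521) cross=22.899; C₋=(5.9064,-3.1710) cross=-22.899
θ=305°:   branch + wants cross > 0 → take C=(5.1543,1.3521) (cross=22.899)
θ=305°: ex = (C−B)/|BC| = (0.8014,0.5981); ey = (-0.5981,0.8014)
θ=305°: P = B + -0.99·ex + -2.25·ey = (1.6994,-4.0336)
θ=309°: B = A + 2.00·(cos309°, sin309°) = (1.2586, -1.5543)
θ=309°: |BD| = 9.8646
θ=309°: circle(B,5.00) ∩ circle(D,6.00): a=4.3747, h=2.4211
θ=309°:   candidates: C₊=(5.1973,1.5258) cross=23.883; C₋=(5.9602,-3.2558) cross=-23.883
θ=309°:   branch + wants cross > 0 → take C=(5.1973,1.5258) (cross=23.883)
θ=309°: ex = (C−B)/|BC| = (0.7877,0.6160); ey = (-0.6160,0.7877)
θ=309°: P = B + -0.99·ex + -2.25·ey = (1.8649,-3.9365)

θ=17°: 2.36 -1.83
θ=305°: 1.70 -4.03
θ=309°: 1.86 -3.94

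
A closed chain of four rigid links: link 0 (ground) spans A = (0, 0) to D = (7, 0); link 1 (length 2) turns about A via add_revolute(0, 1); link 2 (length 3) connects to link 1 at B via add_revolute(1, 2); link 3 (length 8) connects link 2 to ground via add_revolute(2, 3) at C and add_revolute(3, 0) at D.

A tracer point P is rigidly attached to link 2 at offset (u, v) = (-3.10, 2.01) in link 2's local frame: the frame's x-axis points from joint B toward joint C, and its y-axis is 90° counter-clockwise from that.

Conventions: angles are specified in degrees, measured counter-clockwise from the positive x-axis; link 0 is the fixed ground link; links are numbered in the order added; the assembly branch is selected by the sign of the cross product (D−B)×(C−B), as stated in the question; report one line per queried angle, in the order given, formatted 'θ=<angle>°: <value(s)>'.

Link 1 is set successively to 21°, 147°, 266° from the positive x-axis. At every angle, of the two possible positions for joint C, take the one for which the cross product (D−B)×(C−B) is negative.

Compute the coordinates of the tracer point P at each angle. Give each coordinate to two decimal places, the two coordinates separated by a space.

A=(0,0), D=(7.00,0)
θ=21°: B = A + 2.00·(cos21°, sin21°) = (1.8672, 0.7167)
θ=21°: |BD| = 5.1826
θ=21°: circle(B,3.00) ∩ circle(D,8.00): a=-2.7149, h=1.2765
θ=21°:   candidates: C₊=(-0.6451,2.3565) cross=6.616; C₋=(-0.9981,-0.1721) cross=-6.616
θ=21°:   branch - wants cross < 0 → take C=(-0.9981,-0.1721) (cross=-6.616)
θ=21°: ex = (C−B)/|BC| = (-0.9551,-0.2963); ey = (0.2963,-0.9551)
θ=21°: P = B + -3.10·ex + 2.01·ey = (5.4235,-0.2846)
θ=147°: B = A + 2.00·(cos147°, sin147°) = (-1.6773, 1.0893)
θ=147°: |BD| = 8.7454
θ=147°: circle(B,3.00) ∩ circle(D,8.00): a=1.2282, h=2.7371
θ=147°:   candidates: C₊=(-0.1178,3.6520) cross=23.937; C₋=(-0.7996,-1.7794) cross=-23.937
θ=147°:   branch - wants cross < 0 → take C=(-0.7996,-1.7794) (cross=-23.937)
θ=147°: ex = (C−B)/|BC| = (0.2926,-0.9562); ey = (0.9562,0.2926)
θ=147°: P = B + -3.10·ex + 2.01·ey = (-0.6623,4.6417)
θ=266°: B = A + 2.00·(cos266°, sin266°) = (-0.1395, -1.9951)
θ=266°: |BD| = 7.4130
θ=266°: circle(B,3.00) ∩ circle(D,8.00): a=-0.0032, h=3.0000
θ=266°:   candidates: C₊=(-0.9500,0.8933) cross=22.239; C₋=(0.6649,-4.8853) cross=-22.239
θ=266°:   branch - wants cross < 0 → take C=(0.6649,-4.8853) (cross=-22.239)
θ=266°: ex = (C−B)/|BC| = (0.2681,-0.9634); ey = (0.9634,0.2681)
θ=266°: P = B + -3.10·ex + 2.01·ey = (0.9657,1.5303)

θ=21°: 5.42 -0.28
θ=147°: -0.66 4.64
θ=266°: 0.97 1.53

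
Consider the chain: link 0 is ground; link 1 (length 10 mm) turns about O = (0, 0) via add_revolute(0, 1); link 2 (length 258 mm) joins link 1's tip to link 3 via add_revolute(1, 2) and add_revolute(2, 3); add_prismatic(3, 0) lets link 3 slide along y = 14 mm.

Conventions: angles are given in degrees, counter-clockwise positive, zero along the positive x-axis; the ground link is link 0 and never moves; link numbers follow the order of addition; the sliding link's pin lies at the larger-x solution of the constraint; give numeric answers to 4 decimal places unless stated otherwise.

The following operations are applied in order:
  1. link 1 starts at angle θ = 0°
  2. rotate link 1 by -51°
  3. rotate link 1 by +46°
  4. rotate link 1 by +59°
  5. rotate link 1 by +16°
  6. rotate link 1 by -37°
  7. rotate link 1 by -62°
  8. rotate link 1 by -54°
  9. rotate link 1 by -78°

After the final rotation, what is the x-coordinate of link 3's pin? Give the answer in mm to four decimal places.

geometry: r = 10 mm, L = 258 mm, e = 14 mm; θ starts at 0°
rotate link 1 by -51°: θ ← 0° -51° = -51°
rotate link 1 by +46°: θ ← -51° +46° = -5°
rotate link 1 by +59°: θ ← -5° +59° = 54°
rotate link 1 by +16°: θ ← 54° +16° = 70°
rotate link 1 by -37°: θ ← 70° -37° = 33°
rotate link 1 by -62°: θ ← 33° -62° = -29°
rotate link 1 by -54°: θ ← -29° -54° = -83°
rotate link 1 by -78°: θ ← -83° -78° = -161°
crank pin P = (r cos θ, r sin θ) = (-9.455186, -3.255682)
h = r sin θ − e = -3.255682 − 14 = -17.255682
x = r cos θ + √(L² − h²) = -9.455186 + 257.422302 = 247.967116

247.9671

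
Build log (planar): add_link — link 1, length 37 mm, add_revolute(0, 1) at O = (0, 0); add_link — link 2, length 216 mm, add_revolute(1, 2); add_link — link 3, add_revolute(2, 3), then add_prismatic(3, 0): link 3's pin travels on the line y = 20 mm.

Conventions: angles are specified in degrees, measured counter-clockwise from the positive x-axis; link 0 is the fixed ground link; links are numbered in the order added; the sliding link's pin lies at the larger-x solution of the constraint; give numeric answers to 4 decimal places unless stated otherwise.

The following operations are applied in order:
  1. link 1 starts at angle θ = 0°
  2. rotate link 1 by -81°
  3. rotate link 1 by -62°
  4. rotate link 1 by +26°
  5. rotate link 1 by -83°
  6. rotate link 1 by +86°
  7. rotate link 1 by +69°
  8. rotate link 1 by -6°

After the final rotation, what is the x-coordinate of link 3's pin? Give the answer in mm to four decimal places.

geometry: r = 37 mm, L = 216 mm, e = 20 mm; θ starts at 0°
rotate link 1 by -81°: θ ← 0° -81° = -81°
rotate link 1 by -62°: θ ← -81° -62° = -143°
rotate link 1 by +26°: θ ← -143° +26° = -117°
rotate link 1 by -83°: θ ← -117° -83° = -200°
rotate link 1 by +86°: θ ← -200° +86° = -114°
rotate link 1 by +69°: θ ← -114° +69° = -45°
rotate link 1 by -6°: θ ← -45° -6° = -51°
crank pin P = (r cos θ, r sin θ) = (23.284854, -28.754401)
h = r sin θ − e = -28.754401 − 20 = -48.754401
x = r cos θ + √(L² − h²) = 23.284854 + 210.425779 = 233.710633

233.7106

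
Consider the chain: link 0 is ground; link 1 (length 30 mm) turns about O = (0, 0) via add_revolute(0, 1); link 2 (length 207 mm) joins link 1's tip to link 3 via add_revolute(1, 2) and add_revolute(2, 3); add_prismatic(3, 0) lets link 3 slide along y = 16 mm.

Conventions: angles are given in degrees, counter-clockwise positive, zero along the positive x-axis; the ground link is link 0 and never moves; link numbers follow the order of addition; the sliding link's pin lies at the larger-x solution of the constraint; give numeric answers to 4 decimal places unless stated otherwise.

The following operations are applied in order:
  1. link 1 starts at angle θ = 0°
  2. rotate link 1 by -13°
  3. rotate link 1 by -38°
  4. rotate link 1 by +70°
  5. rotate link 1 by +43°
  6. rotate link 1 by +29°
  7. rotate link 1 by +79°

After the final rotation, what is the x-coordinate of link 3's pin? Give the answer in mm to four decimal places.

geometry: r = 30 mm, L = 207 mm, e = 16 mm; θ starts at 0°
rotate link 1 by -13°: θ ← 0° -13° = -13°
rotate link 1 by -38°: θ ← -13° -38° = -51°
rotate link 1 by +70°: θ ← -51° +70° = 19°
rotate link 1 by +43°: θ ← 19° +43° = 62°
rotate link 1 by +29°: θ ← 62° +29° = 91°
rotate link 1 by +79°: θ ← 91° +79° = 170°
crank pin P = (r cos θ, r sin θ) = (-29.544233, 5.209445)
h = r sin θ − e = 5.209445 − 16 = -10.790555
x = r cos θ + √(L² − h²) = -29.544233 + 206.718562 = 177.174330

177.1743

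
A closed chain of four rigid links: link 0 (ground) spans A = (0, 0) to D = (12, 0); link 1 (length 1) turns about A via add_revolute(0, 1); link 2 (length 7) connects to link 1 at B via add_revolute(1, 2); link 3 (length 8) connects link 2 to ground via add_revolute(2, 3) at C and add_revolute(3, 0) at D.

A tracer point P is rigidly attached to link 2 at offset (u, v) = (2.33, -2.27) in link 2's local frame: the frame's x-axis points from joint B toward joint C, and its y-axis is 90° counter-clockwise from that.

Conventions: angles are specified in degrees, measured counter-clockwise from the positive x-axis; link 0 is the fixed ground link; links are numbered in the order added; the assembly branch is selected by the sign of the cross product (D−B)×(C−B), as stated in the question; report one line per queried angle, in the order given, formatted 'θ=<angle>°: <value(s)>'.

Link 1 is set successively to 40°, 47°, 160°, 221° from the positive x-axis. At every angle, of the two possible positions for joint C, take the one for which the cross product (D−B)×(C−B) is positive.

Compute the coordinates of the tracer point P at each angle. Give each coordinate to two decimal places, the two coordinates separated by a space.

A=(0,0), D=(12.00,0)
θ=40°: B = A + 1.00·(cos40°, sin40°) = (0.7660, 0.6428)
θ=40°: |BD| = 11.2523
θ=40°: circle(B,7.00) ∩ circle(D,8.00): a=4.9596, h=4.9398
θ=40°:   candidates: C₊=(5.9998,5.2912) cross=55.585; C₋=(5.4354,-4.5723) cross=-55.585
θ=40°:   branch + wants cross > 0 → take C=(5.9998,5.2912) (cross=55.585)
θ=40°: ex = (C−B)/|BC| = (0.7477,0.6641); ey = (-0.6641,0.7477)
θ=40°: P = B + 2.33·ex + -2.27·ey = (4.0156,0.4928)
θ=47°: B = A + 1.00·(cos47°, sin47°) = (0.6820, 0.7314)
θ=47°: |BD| = 11.3416
θ=47°: circle(B,7.00) ∩ circle(D,8.00): a=5.0095, h=4.8892
θ=47°:   candidates: C₊=(5.9964,5.2874) cross=55.452; C₋=(5.3658,-4.4707) cross=-55.452
θ=47°:   branch + wants cross > 0 → take C=(5.9964,5.2874) (cross=55.452)
θ=47°: ex = (C−B)/|BC| = (0.7592,0.6509); ey = (-0.6509,0.7592)
θ=47°: P = B + 2.33·ex + -2.27·ey = (3.9284,0.5245)
θ=160°: B = A + 1.00·(cos160°, sin160°) = (-0.9397, 0.3420)
θ=160°: |BD| = 12.9442
θ=160°: circle(B,7.00) ∩ circle(D,8.00): a=5.8927, h=3.7784
θ=160°:   candidates: C₊=(5.0508,3.9634) cross=48.908; C₋=(4.8511,-3.5907) cross=-48.908
θ=160°:   branch + wants cross > 0 → take C=(5.0508,3.9634) (cross=48.908)
θ=160°: ex = (C−B)/|BC| = (0.8558,0.5173); ey = (-0.5173,0.8558)
θ=160°: P = B + 2.33·ex + -2.27·ey = (2.2286,-0.3952)
θ=221°: B = A + 1.00·(cos221°, sin221°) = (-0.7547, -0.6561)
θ=221°: |BD| = 12.7716
θ=221°: circle(B,7.00) ∩ circle(D,8.00): a=5.7985, h=3.9213
θ=221°:   candidates: C₊=(4.8347,3.5580) cross=50.082; C₋=(5.2376,-4.2744) cross=-50.082
θ=221°:   branch + wants cross > 0 → take C=(4.8347,3.5580) (cross=50.082)
θ=221°: ex = (C−B)/|BC| = (0.7985,0.6020); ey = (-0.6020,0.7985)
θ=221°: P = B + 2.33·ex + -2.27·ey = (2.4723,-1.0660)

θ=40°: 4.02 0.49
θ=47°: 3.93 0.52
θ=160°: 2.23 -0.40
θ=221°: 2.47 -1.07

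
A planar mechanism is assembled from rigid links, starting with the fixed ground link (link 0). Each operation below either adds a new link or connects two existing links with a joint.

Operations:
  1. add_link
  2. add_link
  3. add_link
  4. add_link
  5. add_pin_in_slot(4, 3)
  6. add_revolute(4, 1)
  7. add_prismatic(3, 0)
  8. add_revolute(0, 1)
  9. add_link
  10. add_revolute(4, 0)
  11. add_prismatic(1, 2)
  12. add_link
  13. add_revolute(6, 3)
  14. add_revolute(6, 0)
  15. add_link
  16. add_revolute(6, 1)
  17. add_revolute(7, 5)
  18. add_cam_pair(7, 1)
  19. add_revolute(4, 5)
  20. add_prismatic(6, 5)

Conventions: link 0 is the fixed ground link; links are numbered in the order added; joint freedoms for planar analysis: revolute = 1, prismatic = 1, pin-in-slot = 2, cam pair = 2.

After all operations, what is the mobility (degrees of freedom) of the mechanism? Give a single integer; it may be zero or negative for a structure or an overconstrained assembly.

L=1 J1=0 J2=0
add link → L=2 J1=0 J2=0
add link → L=3 J1=0 J2=0
add link → L=4 J1=0 J2=0
add link → L=5 J1=0 J2=0
PS@4,3 dof=2 J2 → L=5 J1=0 J2=1
R@4,1 dof=1 J1 → L=5 J1=1 J2=1
P@3,0 dof=1 J1 → L=5 J1=2 J2=1
R@0,1 dof=1 J1 → L=5 J1=3 J2=1
add link → L=6 J1=3 J2=1
R@4,0 dof=1 J1 → L=6 J1=4 J2=1
P@1,2 dof=1 J1 → L=6 J1=5 J2=1
add link → L=7 J1=5 J2=1
R@6,3 dof=1 J1 → L=7 J1=6 J2=1
R@6,0 dof=1 J1 → L=7 J1=7 J2=1
add link → L=8 J1=7 J2=1
R@6,1 dof=1 J1 → L=8 J1=8 J2=1
R@7,5 dof=1 J1 → L=8 J1=9 J2=1
C@7,1 dof=2 J2 → L=8 J1=9 J2=2
R@4,5 dof=1 J1 → L=8 J1=10 J2=2
P@6,5 dof=1 J1 → L=8 J1=11 J2=2
M=3(L−1)−2J1−J2=3·7−2·11−2=-3

M = -3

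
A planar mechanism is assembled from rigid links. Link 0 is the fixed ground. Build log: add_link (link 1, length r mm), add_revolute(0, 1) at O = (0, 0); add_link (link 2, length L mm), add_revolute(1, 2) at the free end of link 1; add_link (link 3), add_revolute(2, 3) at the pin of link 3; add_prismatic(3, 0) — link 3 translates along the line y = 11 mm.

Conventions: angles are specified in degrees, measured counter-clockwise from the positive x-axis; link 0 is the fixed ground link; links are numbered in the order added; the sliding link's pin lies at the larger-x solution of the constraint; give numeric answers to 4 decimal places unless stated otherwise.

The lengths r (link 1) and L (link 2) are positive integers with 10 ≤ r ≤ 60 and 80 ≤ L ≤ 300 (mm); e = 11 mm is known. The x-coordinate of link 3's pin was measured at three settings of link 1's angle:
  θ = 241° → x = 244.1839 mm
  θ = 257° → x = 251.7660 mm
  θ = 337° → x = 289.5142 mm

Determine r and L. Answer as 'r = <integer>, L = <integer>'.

constraint per measurement: (x − r cos θ)² + (r sin θ − e)² = L²
subtracting the θ₁ and θ₂ equations cancels the r² and L² terms:
r = (x₁² − x₂²) / (2[(x₁cos θ₁ + e sin θ₁) − (x₂cos θ₂ + e sin θ₂)]) = 31.0001 → r = 31
L² = (x₁ − r cos θ₁)² + (r sin θ₁ − e)² = 68643.9953 → L = 262.0000 → L = 262
check at θ₃=337°: x = 289.5142 (printed 289.5142) ✓

r = 31, L = 262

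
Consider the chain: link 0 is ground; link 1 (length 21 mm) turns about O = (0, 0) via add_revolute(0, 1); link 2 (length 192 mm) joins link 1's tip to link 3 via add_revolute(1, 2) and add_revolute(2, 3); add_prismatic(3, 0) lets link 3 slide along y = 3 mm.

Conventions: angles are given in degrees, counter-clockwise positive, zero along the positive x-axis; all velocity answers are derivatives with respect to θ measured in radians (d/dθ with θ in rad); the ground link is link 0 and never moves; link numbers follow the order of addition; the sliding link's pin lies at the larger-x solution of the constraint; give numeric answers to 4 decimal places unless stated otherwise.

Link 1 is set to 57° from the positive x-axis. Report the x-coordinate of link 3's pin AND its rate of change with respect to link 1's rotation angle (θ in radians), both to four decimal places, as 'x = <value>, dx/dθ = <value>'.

geometry: r = 21 mm, L = 192 mm, e = 3 mm
crank pin P = (r cos θ, r sin θ) = (11.437420, 17.612082)
h = r sin θ − e = 17.612082 − 3 = 14.612082
x = r cos θ + √(L² − h²) = 11.437420 + 191.443169 = 202.880589
dx/dθ = −r sin θ − h·r cos θ/√(L² − h²) (θ in radians; h = 14.612082) = -18.485054

x = 202.8806, dx/dθ = -18.4851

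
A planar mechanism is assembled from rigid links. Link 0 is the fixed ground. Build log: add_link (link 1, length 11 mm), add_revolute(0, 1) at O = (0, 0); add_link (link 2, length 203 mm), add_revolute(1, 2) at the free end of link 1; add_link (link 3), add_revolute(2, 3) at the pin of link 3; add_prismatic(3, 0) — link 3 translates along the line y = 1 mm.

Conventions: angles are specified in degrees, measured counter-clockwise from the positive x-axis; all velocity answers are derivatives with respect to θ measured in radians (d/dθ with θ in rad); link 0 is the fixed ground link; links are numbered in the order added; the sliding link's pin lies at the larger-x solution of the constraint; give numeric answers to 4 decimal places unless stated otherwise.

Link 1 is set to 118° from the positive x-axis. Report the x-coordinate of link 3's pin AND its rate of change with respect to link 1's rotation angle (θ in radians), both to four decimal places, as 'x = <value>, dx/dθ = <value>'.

geometry: r = 11 mm, L = 203 mm, e = 1 mm
crank pin P = (r cos θ, r sin θ) = (-5.164187, 9.712424)
h = r sin θ − e = 9.712424 − 1 = 8.712424
x = r cos θ + √(L² − h²) = -5.164187 + 202.812952 = 197.648765
dx/dθ = −r sin θ − h·r cos θ/√(L² − h²) (θ in radians; h = 8.712424) = -9.490581

x = 197.6488, dx/dθ = -9.4906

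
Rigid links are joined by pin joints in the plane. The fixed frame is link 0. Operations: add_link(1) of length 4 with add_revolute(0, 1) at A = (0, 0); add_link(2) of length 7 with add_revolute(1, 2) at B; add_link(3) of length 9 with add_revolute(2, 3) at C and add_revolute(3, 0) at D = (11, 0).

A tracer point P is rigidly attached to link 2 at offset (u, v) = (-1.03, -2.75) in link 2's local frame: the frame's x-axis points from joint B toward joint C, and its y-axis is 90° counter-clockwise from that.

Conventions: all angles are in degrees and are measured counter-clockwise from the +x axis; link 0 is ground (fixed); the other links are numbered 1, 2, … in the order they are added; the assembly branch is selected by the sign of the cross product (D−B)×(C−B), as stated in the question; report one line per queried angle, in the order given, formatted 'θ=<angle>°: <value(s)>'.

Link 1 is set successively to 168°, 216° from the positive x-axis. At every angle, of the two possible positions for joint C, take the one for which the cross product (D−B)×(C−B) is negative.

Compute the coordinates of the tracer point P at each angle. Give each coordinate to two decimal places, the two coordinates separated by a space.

A=(0,0), D=(11.00,0)
θ=168°: B = A + 4.00·(cos168°, sin168°) = (-3.9126, 0.8316)
θ=168°: |BD| = 14.9358
θ=168°: circle(B,7.00) ∩ circle(D,9.00): a=6.3966, h=2.8431
θ=168°:   candidates: C₊=(2.6324,3.3142) cross=42.464; C₋=(2.3158,-2.3632) cross=-42.464
θ=168°:   branch - wants cross < 0 → take C=(2.3158,-2.3632) (cross=-42.464)
θ=168°: ex = (C−B)/|BC| = (0.8898,-0.4564); ey = (0.4564,0.8898)
θ=168°: P = B + -1.03·ex + -2.75·ey = (-6.0842,-1.1451)
θ=216°: B = A + 4.00·(cos216°, sin216°) = (-3.2361, -2.3511)
θ=216°: |BD| = 14.4289
θ=216°: circle(B,7.00) ∩ circle(D,9.00): a=6.1056, h=3.4237
θ=216°:   candidates: C₊=(2.2300,2.0217) cross=49.401; C₋=(3.3458,-4.7342) cross=-49.401
θ=216°:   branch - wants cross < 0 → take C=(3.3458,-4.7342) (cross=-49.401)
θ=216°: ex = (C−B)/|BC| = (0.9403,-0.3404); ey = (0.3404,0.9403)
θ=216°: P = B + -1.03·ex + -2.75·ey = (-5.1408,-4.5862)

θ=168°: -6.08 -1.15
θ=216°: -5.14 -4.59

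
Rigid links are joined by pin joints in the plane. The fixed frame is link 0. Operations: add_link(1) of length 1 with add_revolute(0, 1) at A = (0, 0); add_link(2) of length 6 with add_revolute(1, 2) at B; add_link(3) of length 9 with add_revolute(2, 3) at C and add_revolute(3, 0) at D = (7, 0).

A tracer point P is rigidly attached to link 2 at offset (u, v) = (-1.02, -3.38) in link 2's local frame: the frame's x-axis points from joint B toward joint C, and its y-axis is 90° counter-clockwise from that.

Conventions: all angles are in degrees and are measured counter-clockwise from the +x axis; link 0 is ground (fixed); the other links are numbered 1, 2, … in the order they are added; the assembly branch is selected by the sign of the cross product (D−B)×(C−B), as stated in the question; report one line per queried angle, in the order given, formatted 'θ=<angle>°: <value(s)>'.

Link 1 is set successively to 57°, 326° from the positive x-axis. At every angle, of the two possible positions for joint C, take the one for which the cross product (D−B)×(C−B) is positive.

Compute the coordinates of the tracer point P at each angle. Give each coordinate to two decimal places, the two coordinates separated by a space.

A=(0,0), D=(7.00,0)
θ=57°: B = A + 1.00·(cos57°, sin57°) = (0.5446, 0.8387)
θ=57°: |BD| = 6.5096
θ=57°: circle(B,6.00) ∩ circle(D,9.00): a=-0.2016, h=5.9966
θ=57°:   candidates: C₊=(1.1173,6.8113) cross=39.036; C₋=(-0.4279,-5.0820) cross=-39.036
θ=57°:   branch + wants cross > 0 → take C=(1.1173,6.8113) (cross=39.036)
θ=57°: ex = (C−B)/|BC| = (0.0954,0.9954); ey = (-0.9954,0.0954)
θ=57°: P = B + -1.02·ex + -3.38·ey = (3.8119,-0.4993)
θ=326°: B = A + 1.00·(cos326°, sin326°) = (0.8290, -0.5592)
θ=326°: |BD| = 6.1962
θ=326°: circle(B,6.00) ∩ circle(D,9.00): a=-0.5331, h=5.9763
θ=326°:   candidates: C₊=(-0.2412,5.3446) cross=37.030; C₋=(0.8374,-6.5592) cross=-37.030
θ=326°:   branch + wants cross > 0 → take C=(-0.2412,5.3446) (cross=37.030)
θ=326°: ex = (C−B)/|BC| = (-0.1784,0.9840); ey = (-0.9840,-0.1784)
θ=326°: P = B + -1.02·ex + -3.38·ey = (4.3368,-0.9599)

θ=57°: 3.81 -0.50
θ=326°: 4.34 -0.96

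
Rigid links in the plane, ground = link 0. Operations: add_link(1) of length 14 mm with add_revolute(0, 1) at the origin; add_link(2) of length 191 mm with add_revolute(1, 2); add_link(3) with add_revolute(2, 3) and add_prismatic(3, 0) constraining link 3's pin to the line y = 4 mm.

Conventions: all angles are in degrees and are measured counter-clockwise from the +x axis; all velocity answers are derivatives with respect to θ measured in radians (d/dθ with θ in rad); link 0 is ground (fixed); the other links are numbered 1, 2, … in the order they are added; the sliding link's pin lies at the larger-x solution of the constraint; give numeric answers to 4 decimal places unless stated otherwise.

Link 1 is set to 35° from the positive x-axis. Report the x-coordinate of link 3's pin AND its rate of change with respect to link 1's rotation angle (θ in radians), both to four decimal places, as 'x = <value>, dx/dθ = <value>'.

geometry: r = 14 mm, L = 191 mm, e = 4 mm
crank pin P = (r cos θ, r sin θ) = (11.468129, 8.030070)
h = r sin θ − e = 8.030070 − 4 = 4.030070
x = r cos θ + √(L² − h²) = 11.468129 + 190.957478 = 202.425607
dx/dθ = −r sin θ − h·r cos θ/√(L² − h²) (θ in radians; h = 4.030070) = -8.272100

x = 202.4256, dx/dθ = -8.2721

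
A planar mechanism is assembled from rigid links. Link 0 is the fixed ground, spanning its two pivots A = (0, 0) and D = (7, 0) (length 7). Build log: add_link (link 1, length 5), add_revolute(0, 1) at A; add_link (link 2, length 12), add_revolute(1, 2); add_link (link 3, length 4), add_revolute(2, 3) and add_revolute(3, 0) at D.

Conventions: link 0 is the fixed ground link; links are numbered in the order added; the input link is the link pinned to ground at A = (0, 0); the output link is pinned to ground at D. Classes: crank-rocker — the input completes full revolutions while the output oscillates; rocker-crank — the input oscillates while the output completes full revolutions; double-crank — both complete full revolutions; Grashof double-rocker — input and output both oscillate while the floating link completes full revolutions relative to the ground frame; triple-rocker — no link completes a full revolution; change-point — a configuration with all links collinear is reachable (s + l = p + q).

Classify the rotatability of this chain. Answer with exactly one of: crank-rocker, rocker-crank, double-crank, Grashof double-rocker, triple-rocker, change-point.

lengths: ground=7, input=5, coupler=12, output=4
sorted: s=4 (shortest), l=12 (longest), p+q=12
s + l = 16 vs p + q = 12
s + l > p + q → non-Grashof → no link fully rotates → triple-rocker

triple-rocker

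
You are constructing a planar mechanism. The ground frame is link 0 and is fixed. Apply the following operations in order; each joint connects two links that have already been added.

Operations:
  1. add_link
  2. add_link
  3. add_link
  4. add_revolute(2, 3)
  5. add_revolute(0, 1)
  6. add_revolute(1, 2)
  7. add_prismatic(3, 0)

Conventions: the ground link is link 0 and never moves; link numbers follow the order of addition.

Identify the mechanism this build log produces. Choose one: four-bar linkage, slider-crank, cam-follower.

links: 4 (incl. ground); joints: 3 revolute, 1 prismatic, 0 higher (cam) pair, forming one closed loop
4 links, 3 revolutes + 1 prismatic in one loop → slider-crank

slider-crank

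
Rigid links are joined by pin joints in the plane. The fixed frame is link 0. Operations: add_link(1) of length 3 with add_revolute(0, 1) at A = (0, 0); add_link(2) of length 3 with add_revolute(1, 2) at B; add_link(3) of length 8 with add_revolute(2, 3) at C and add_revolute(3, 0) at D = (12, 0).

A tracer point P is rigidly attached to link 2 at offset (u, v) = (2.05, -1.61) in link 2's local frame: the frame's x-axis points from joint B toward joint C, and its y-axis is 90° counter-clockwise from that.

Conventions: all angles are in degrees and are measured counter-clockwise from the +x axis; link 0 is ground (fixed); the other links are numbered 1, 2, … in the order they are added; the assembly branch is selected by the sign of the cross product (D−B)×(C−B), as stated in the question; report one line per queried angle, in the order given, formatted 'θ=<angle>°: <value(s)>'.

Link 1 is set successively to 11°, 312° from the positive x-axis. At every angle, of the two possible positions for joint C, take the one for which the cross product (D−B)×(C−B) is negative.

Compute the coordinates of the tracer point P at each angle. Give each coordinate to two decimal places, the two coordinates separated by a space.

A=(0,0), D=(12.00,0)
θ=11°: B = A + 3.00·(cos11°, sin11°) = (2.9449, 0.5724)
θ=11°: |BD| = 9.0732
θ=11°: circle(B,3.00) ∩ circle(D,8.00): a=1.5057, h=2.5948
θ=11°:   candidates: C₊=(4.6113,3.0670) cross=23.543; C₋=(4.2839,-2.1122) cross=-23.543
θ=11°:   branch - wants cross < 0 → take C=(4.2839,-2.1122) (cross=-23.543)
θ=11°: ex = (C−B)/|BC| = (0.4463,-0.8949); ey = (0.8949,0.4463)
θ=11°: P = B + 2.05·ex + -1.61·ey = (2.4191,-1.9806)
θ=312°: B = A + 3.00·(cos312°, sin312°) = (2.0074, -2.2294)
θ=312°: |BD| = 10.2383
θ=312°: circle(B,3.00) ∩ circle(D,8.00): a=2.4332, h=1.7549
θ=312°:   candidates: C₊=(4.0000,0.0132) cross=17.967; C₋=(4.7643,-3.4124) cross=-17.967
θ=312°:   branch - wants cross < 0 → take C=(4.7643,-3.4124) (cross=-17.967)
θ=312°: ex = (C−B)/|BC| = (0.9190,-0.3943); ey = (0.3943,0.9190)
θ=312°: P = B + 2.05·ex + -1.61·ey = (3.2564,-4.5174)

θ=11°: 2.42 -1.98
θ=312°: 3.26 -4.52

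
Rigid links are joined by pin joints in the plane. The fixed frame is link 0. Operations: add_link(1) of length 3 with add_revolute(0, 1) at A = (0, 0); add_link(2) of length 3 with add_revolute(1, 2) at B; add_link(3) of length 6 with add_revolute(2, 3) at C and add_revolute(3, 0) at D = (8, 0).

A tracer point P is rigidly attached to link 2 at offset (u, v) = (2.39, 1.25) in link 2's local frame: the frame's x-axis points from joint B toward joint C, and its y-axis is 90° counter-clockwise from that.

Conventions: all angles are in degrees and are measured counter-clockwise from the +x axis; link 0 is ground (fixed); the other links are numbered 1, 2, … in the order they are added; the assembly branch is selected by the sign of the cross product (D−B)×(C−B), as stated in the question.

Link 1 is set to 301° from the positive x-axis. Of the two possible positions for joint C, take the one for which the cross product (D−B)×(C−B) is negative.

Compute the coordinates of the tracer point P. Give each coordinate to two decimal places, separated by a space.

A=(0,0), D=(8.00,0)
B = A + 3.00·(cos301°, sin301°) = (1.5451, -2.5715)
|BD| = 6.9482
circle(B,3.00) ∩ circle(D,6.00): a=1.5312, h=2.5798
  candidates: C₊=(2.0128,0.3918) cross=17.925; C₋=(3.9224,-4.4015) cross=-17.925
  branch - wants cross < 0 → take C=(3.9224,-4.4015) (cross=-17.925)
ex = (C−B)/|BC| = (0.7924,-0.6100); ey = (0.6100,0.7924)
P = B + 2.39·ex + 1.25·ey = (4.2015,-3.0388)

4.20 -3.04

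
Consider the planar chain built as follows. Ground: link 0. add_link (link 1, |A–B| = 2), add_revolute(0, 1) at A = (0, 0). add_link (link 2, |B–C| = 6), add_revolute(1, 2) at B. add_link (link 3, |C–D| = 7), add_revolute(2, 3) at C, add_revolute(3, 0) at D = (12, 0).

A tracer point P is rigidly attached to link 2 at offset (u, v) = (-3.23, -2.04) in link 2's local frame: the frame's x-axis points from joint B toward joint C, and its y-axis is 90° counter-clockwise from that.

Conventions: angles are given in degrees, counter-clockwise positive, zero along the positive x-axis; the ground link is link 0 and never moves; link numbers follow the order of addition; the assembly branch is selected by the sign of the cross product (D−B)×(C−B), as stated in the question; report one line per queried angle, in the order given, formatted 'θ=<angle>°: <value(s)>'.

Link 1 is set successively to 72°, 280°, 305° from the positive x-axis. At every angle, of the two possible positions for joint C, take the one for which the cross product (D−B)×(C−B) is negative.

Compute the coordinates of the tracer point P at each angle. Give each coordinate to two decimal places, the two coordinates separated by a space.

A=(0,0), D=(12.00,0)
θ=72°: B = A + 2.00·(cos72°, sin72°) = (0.6180, 1.9021)
θ=72°: |BD| = 11.5398
θ=72°: circle(B,6.00) ∩ circle(D,7.00): a=5.2066, h=2.9818
θ=72°:   candidates: C₊=(6.2449,3.9849) cross=34.409; C₋=(5.2620,-1.8971) cross=-34.409
θ=72°:   branch - wants cross < 0 → take C=(5.2620,-1.8971) (cross=-34.409)
θ=72°: ex = (C−B)/|BC| = (0.7740,-0.6332); ey = (0.6332,0.7740)
θ=72°: P = B + -3.23·ex + -2.04·ey = (-3.1737,2.3684)
θ=280°: B = A + 2.00·(cos280°, sin280°) = (0.3473, -1.9696)
θ=280°: |BD| = 11.8180
θ=280°: circle(B,6.00) ∩ circle(D,7.00): a=5.3590, h=2.6984
θ=280°:   candidates: C₊=(5.1816,1.5842) cross=31.889; C₋=(6.0811,-3.7371) cross=-31.889
θ=280°:   branch - wants cross < 0 → take C=(6.0811,-3.7371) (cross=-31.889)
θ=280°: ex = (C−B)/|BC| = (0.9556,-0.2946); ey = (0.2946,0.9556)
θ=280°: P = B + -3.23·ex + -2.04·ey = (-3.3403,-2.9676)
θ=305°: B = A + 2.00·(cos305°, sin305°) = (1.1472, -1.6383)
θ=305°: |BD| = 10.9758
θ=305°: circle(B,6.00) ∩ circle(D,7.00): a=4.8957, h=3.4687
θ=305°:   candidates: C₊=(5.4702,2.5223) cross=38.072; C₋=(6.5058,-4.3374) cross=-38.072
θ=305°:   branch - wants cross < 0 → take C=(6.5058,-4.3374) (cross=-38.072)
θ=305°: ex = (C−B)/|BC| = (0.8931,-0.4499); ey = (0.4499,0.8931)
θ=305°: P = B + -3.23·ex + -2.04·ey = (-2.6553,-2.0072)

θ=72°: -3.17 2.37
θ=280°: -3.34 -2.97
θ=305°: -2.66 -2.01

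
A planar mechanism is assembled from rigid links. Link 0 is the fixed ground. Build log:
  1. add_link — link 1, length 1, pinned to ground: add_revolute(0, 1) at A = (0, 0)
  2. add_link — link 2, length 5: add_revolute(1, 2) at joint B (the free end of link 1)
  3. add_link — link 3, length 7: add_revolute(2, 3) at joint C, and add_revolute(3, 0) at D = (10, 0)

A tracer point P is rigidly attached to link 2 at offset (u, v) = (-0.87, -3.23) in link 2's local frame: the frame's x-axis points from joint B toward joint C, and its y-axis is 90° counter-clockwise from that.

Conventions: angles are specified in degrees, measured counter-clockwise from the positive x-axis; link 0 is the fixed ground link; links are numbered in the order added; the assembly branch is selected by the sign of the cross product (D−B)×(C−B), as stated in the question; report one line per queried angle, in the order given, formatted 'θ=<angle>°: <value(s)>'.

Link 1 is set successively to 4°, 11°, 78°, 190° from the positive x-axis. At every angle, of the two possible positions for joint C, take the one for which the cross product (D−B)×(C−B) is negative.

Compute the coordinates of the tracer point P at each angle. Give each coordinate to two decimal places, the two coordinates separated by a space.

A=(0,0), D=(10.00,0)
θ=4°: B = A + 1.00·(cos4°, sin4°) = (0.9976, 0.0698)
θ=4°: |BD| = 9.0027
θ=4°: circle(B,5.00) ∩ circle(D,7.00): a=3.1684, h=3.8680
θ=4°:   candidates: C₊=(4.1959,3.9130) cross=34.822; C₋=(4.1359,-3.8226) cross=-34.822
θ=4°:   branch - wants cross < 0 → take C=(4.1359,-3.8226) (cross=-34.822)
θ=4°: ex = (C−B)/|BC| = (0.6277,-0.7785); ey = (0.7785,0.6277)
θ=4°: P = B + -0.87·ex + -3.23·ey = (-2.0630,-1.2803)
θ=11°: B = A + 1.00·(cos11°, sin11°) = (0.9816, 0.1908)
θ=11°: |BD| = 9.0204
θ=11°: circle(B,5.00) ∩ circle(D,7.00): a=3.1799, h=3.8585
θ=11°:   candidates: C₊=(4.2424,3.9812) cross=34.806; C₋=(4.0792,-3.7341) cross=-34.806
θ=11°:   branch - wants cross < 0 → take C=(4.0792,-3.7341) (cross=-34.806)
θ=11°: ex = (C−B)/|BC| = (0.6195,-0.7850); ey = (0.7850,0.6195)
θ=11°: P = B + -0.87·ex + -3.23·ey = (-2.0929,-1.1273)
θ=78°: B = A + 1.00·(cos78°, sin78°) = (0.2079, 0.9781)
θ=78°: |BD| = 9.8408
θ=78°: circle(B,5.00) ∩ circle(D,7.00): a=3.7010, h=3.3619
θ=78°:   candidates: C₊=(4.2248,3.9556) cross=33.084; C₋=(3.5564,-2.7350) cross=-33.084
θ=78°:   branch - wants cross < 0 → take C=(3.5564,-2.7350) (cross=-33.084)
θ=78°: ex = (C−B)/|BC| = (0.6697,-0.7426); ey = (0.7426,0.6697)
θ=78°: P = B + -0.87·ex + -3.23·ey = (-2.7734,-0.5389)
θ=190°: B = A + 1.00·(cos190°, sin190°) = (-0.9848, -0.1736)
θ=190°: |BD| = 10.9862
θ=190°: circle(B,5.00) ∩ circle(D,7.00): a=4.4008, h=2.3734
θ=190°:   candidates: C₊=(3.3779,2.2690) cross=26.074; C₋=(3.4530,-2.4772) cross=-26.074
θ=190°:   branch - wants cross < 0 → take C=(3.4530,-2.4772) (cross=-26.074)
θ=190°: ex = (C−B)/|BC| = (0.8876,-0.4607); ey = (0.4607,0.8876)
θ=190°: P = B + -0.87·ex + -3.23·ey = (-3.2450,-2.6396)

θ=4°: -2.06 -1.28
θ=11°: -2.09 -1.13
θ=78°: -2.77 -0.54
θ=190°: -3.25 -2.64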